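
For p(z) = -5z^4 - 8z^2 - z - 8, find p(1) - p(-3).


p(1) = -22
p(-3) = -482
p(1) - p(-3) = -22 + 482 = 460


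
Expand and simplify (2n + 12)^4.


Expand (2n + 12)^4 by repeated multiplication:
  (2n + 12)^2 = 4n^2 + 48n + 144
  (2n + 12)^3 = 8n^3 + 144n^2 + 864n + 1728
= 16n^4 + 384n^3 + 3456n^2 + 13824n + 20736


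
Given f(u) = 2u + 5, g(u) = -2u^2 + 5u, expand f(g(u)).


Substitute g(u) into f:
f(g(u)) = 2*(-2u^2 + 5u) + 5
Expand and combine: -4u^2 + 10u + 5


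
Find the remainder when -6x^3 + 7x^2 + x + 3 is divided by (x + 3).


By the Remainder Theorem, the remainder equals p(-3):
  -6*(-3)^3 = 162
  7*(-3)^2 = 63
  1*(-3)^1 = -3
  constant: 3
Sum: 162 + 63 - 3 + 3 = 225


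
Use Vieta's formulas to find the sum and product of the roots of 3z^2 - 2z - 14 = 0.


For az^2+bz+c=0: sum = -b/a, product = c/a.
a=3, b=-2, c=-14
Sum = -(-2)/3 = 2/3
Product = (-14)/3 = -14/3


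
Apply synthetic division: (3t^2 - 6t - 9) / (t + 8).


Synthetic division with c = -8. Coefficients: 3, -6, -9
Bring down 3.
  3 * -8 = -24; -24 - 6 = -30
  -30 * -8 = 240; 240 - 9 = 231
Quotient: 3t - 30, Remainder: 231


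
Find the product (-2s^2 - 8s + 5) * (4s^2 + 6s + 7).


Distribute each term of the first polynomial:
  (-2s^2)(4s^2 + 6s + 7) = -8s^4 - 12s^3 - 14s^2
  (-8s)(4s^2 + 6s + 7) = -32s^3 - 48s^2 - 56s
  (5)(4s^2 + 6s + 7) = 20s^2 + 30s + 35
Sum: -8s^4 - 44s^3 - 42s^2 - 26s + 35


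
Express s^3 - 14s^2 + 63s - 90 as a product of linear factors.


Try integer roots (divisors of -90). s=5: p(5)=0.
Divide out (s - 5): quotient is s^2 - 9s + 18.
Factor the quadratic: (s - 3)(s - 6)
Result: (s - 5)(s - 3)(s - 6)


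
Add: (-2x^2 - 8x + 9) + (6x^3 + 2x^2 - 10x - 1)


Align terms by degree and add:
  -2x^2 - 8x + 9
+ 6x^3 + 2x^2 - 10x - 1
= 6x^3 - 18x + 8


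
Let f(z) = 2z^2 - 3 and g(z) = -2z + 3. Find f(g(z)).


Substitute g(z) into f:
f(g(z)) = 2*(-2z + 3)^2 + (-3)
(-2z + 3)^2 = 4z^2 - 12z + 9
Expand and combine: 8z^2 - 24z + 15


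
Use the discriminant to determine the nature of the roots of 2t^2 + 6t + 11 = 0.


D = b^2 - 4ac = (6)^2 - 4(2)(11) = 36 - 88 = -52
Since D < 0: two complex conjugate roots (no real roots)


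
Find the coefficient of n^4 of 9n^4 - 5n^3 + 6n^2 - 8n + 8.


Read off the coefficient of n^4: 9


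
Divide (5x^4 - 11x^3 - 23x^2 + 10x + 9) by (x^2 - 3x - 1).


(5x^4 - 11x^3 - 23x^2 + 10x + 9) / (x^2 - 3x - 1)
Step 1: 5x^2 * (x^2 - 3x - 1) = 5x^4 - 15x^3 - 5x^2; subtract.
Step 2: 4x * (x^2 - 3x - 1) = 4x^3 - 12x^2 - 4x; subtract.
Step 3: -6 * (x^2 - 3x - 1) = -6x^2 + 18x + 6; subtract.
Quotient: 5x^2 + 4x - 6, Remainder: -4x + 3


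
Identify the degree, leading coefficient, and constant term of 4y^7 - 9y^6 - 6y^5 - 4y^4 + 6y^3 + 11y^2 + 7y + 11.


Highest power of y is 7, with coefficient 4. Constant term is 11.
Degree = 7, leading coefficient = 4, constant term = 11


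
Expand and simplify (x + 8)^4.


Expand (x + 8)^4 by repeated multiplication:
  (x + 8)^2 = x^2 + 16x + 64
  (x + 8)^3 = x^3 + 24x^2 + 192x + 512
= x^4 + 32x^3 + 384x^2 + 2048x + 4096


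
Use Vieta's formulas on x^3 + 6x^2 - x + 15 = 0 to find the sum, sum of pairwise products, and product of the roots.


Monic cubic x^3+bx^2+cx+d=0: sum=-b, pairwise sum=c, product=-d.
b=6, c=-1, d=15
r1+r2+r3 = -6
r1r2+r1r3+r2r3 = -1
r1r2r3 = -15


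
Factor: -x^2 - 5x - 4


Roots satisfy r1 + r2 = -b/a = -5 and r1*r2 = c/a = 4.
So r1 = -4, r2 = -1.
-x^2 - 5x - 4 = -(x - r1)(x - r2) = -(x + 4)(x + 1)


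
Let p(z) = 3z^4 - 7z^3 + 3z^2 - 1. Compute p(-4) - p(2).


p(-4) = 1263
p(2) = 3
p(-4) - p(2) = 1263 - 3 = 1260


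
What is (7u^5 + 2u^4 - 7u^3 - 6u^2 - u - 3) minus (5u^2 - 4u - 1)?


Distribute the minus sign:
  (7u^5 + 2u^4 - 7u^3 - 6u^2 - u - 3)
- (5u^2 - 4u - 1)
Negate second polynomial: -5u^2 + 4u + 1
Add: 7u^5 + 2u^4 - 7u^3 - 11u^2 + 3u - 2


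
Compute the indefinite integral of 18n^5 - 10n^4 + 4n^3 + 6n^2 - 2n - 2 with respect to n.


Reverse power rule on each term:
  ∫ 18n^5 dn = 3n^6
  ∫ -10n^4 dn = -2n^5
  ∫ 4n^3 dn = n^4
  ∫ 6n^2 dn = 2n^3
  ∫ -2n dn = -n^2
  ∫ -2 dn = -2n
F(n) = 3n^6 - 2n^5 + n^4 + 2n^3 - n^2 - 2n + C


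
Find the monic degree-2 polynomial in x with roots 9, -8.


p(x) = (x - 9)(x + 8)
Expand: x^2 - x - 72


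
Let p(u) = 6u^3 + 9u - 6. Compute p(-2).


Using direct substitution:
  6 * (-2)^3 = -48
  0 * (-2)^2 = 0
  9 * (-2)^1 = -18
  constant: -6
Sum = -48 + 0 - 18 - 6 = -72


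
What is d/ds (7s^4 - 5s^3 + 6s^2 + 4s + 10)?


Apply the power rule term by term:
  d/ds(7s^4) = 28s^3
  d/ds(-5s^3) = -15s^2
  d/ds(6s^2) = 12s
  d/ds(4s) = 4
  d/ds(10) = 0
p'(s) = 28s^3 - 15s^2 + 12s + 4


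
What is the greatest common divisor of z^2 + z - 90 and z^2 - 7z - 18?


Factor each:
  z^2 + z - 90 = (z - 9)(z + 10)
  z^2 - 7z - 18 = (z - 9)(z + 2)
Common monic factor: z - 9


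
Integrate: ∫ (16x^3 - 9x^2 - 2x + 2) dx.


Reverse power rule on each term:
  ∫ 16x^3 dx = 4x^4
  ∫ -9x^2 dx = -3x^3
  ∫ -2x dx = -x^2
  ∫ 2 dx = 2x
F(x) = 4x^4 - 3x^3 - x^2 + 2x + C


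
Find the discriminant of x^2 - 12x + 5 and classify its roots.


D = b^2 - 4ac = (-12)^2 - 4(1)(5) = 144 - 20 = 124
Since D > 0: two distinct irrational roots


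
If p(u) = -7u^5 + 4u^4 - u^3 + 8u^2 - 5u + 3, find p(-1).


Using direct substitution:
  -7 * (-1)^5 = 7
  4 * (-1)^4 = 4
  -1 * (-1)^3 = 1
  8 * (-1)^2 = 8
  -5 * (-1)^1 = 5
  constant: 3
Sum = 7 + 4 + 1 + 8 + 5 + 3 = 28


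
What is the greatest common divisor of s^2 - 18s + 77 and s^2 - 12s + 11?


Factor each:
  s^2 - 18s + 77 = (s - 11)(s - 7)
  s^2 - 12s + 11 = (s - 11)(s - 1)
Common monic factor: s - 11


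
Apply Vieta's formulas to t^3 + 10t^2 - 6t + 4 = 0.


Monic cubic t^3+bt^2+ct+d=0: sum=-b, pairwise sum=c, product=-d.
b=10, c=-6, d=4
r1+r2+r3 = -10
r1r2+r1r3+r2r3 = -6
r1r2r3 = -4


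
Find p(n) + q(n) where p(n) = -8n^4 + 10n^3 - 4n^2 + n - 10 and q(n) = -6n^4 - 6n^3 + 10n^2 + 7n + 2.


Align terms by degree and add:
  -8n^4 + 10n^3 - 4n^2 + n - 10
  -6n^4 - 6n^3 + 10n^2 + 7n + 2
= -14n^4 + 4n^3 + 6n^2 + 8n - 8


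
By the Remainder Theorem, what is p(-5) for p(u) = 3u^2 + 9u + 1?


By the Remainder Theorem, the remainder equals p(-5):
  3*(-5)^2 = 75
  9*(-5)^1 = -45
  constant: 1
Sum: 75 - 45 + 1 = 31


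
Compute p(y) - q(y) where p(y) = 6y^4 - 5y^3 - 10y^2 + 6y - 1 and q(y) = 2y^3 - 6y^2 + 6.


Distribute the minus sign:
  (6y^4 - 5y^3 - 10y^2 + 6y - 1)
- (2y^3 - 6y^2 + 6)
Negate second polynomial: -2y^3 + 6y^2 - 6
Add: 6y^4 - 7y^3 - 4y^2 + 6y - 7


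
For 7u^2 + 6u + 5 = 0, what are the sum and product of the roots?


For au^2+bu+c=0: sum = -b/a, product = c/a.
a=7, b=6, c=5
Sum = -(6)/7 = -6/7
Product = (5)/7 = 5/7


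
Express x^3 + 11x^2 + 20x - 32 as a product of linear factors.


Try integer roots (divisors of -32). x=-8: p(-8)=0.
Divide out (x + 8): quotient is x^2 + 3x - 4.
Factor the quadratic: (x - 1)(x + 4)
Result: (x + 8)(x - 1)(x + 4)


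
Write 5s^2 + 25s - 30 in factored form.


Roots satisfy r1 + r2 = -b/a = -5 and r1*r2 = c/a = -6.
So r1 = -6, r2 = 1.
5s^2 + 25s - 30 = 5(s - r1)(s - r2) = 5(s + 6)(s - 1)


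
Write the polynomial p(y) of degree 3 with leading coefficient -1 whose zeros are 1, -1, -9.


p(y) = -(y - 1)(y + 1)(y + 9)
Expand: -y^3 - 9y^2 + y + 9


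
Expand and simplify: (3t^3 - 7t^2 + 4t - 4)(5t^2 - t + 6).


Distribute each term of the first polynomial:
  (3t^3)(5t^2 - t + 6) = 15t^5 - 3t^4 + 18t^3
  (-7t^2)(5t^2 - t + 6) = -35t^4 + 7t^3 - 42t^2
  (4t)(5t^2 - t + 6) = 20t^3 - 4t^2 + 24t
  (-4)(5t^2 - t + 6) = -20t^2 + 4t - 24
Sum: 15t^5 - 38t^4 + 45t^3 - 66t^2 + 28t - 24


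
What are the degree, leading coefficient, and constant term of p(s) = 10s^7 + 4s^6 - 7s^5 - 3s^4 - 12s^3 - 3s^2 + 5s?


Highest power of s is 7, with coefficient 10. Constant term is 0.
Degree = 7, leading coefficient = 10, constant term = 0


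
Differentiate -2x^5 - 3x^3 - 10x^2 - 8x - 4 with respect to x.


Apply the power rule term by term:
  d/dx(-2x^5) = -10x^4
  d/dx(-3x^3) = -9x^2
  d/dx(-10x^2) = -20x
  d/dx(-8x) = -8
  d/dx(-4) = 0
p'(x) = -10x^4 - 9x^2 - 20x - 8


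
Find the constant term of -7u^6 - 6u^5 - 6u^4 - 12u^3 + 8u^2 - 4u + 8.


Read off the constant term: 8


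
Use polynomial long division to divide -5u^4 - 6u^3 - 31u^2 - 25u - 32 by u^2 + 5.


(-5u^4 - 6u^3 - 31u^2 - 25u - 32) / (u^2 + 5)
Step 1: -5u^2 * (u^2 + 5) = -5u^4 - 25u^2; subtract.
Step 2: -6u * (u^2 + 5) = -6u^3 - 30u; subtract.
Step 3: -6 * (u^2 + 5) = -6u^2 - 30; subtract.
Quotient: -5u^2 - 6u - 6, Remainder: 5u - 2


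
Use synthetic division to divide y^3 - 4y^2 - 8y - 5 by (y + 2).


Synthetic division with c = -2. Coefficients: 1, -4, -8, -5
Bring down 1.
  1 * -2 = -2; -2 - 4 = -6
  -6 * -2 = 12; 12 - 8 = 4
  4 * -2 = -8; -8 - 5 = -13
Quotient: y^2 - 6y + 4, Remainder: -13


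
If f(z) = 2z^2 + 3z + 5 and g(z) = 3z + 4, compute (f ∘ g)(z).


Substitute g(z) into f:
f(g(z)) = 2*(3z + 4)^2 + 3*(3z + 4) + 5
(3z + 4)^2 = 9z^2 + 24z + 16
Expand and combine: 18z^2 + 57z + 49


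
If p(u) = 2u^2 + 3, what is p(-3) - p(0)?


p(-3) = 21
p(0) = 3
p(-3) - p(0) = 21 - 3 = 18


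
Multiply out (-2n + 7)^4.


Expand (-2n + 7)^4 by repeated multiplication:
  (-2n + 7)^2 = 4n^2 - 28n + 49
  (-2n + 7)^3 = -8n^3 + 84n^2 - 294n + 343
= 16n^4 - 224n^3 + 1176n^2 - 2744n + 2401


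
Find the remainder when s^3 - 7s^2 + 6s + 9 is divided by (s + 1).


By the Remainder Theorem, the remainder equals p(-1):
  1*(-1)^3 = -1
  -7*(-1)^2 = -7
  6*(-1)^1 = -6
  constant: 9
Sum: -1 - 7 - 6 + 9 = -5


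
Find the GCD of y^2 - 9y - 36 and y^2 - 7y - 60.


Factor each:
  y^2 - 9y - 36 = (y - 12)(y + 3)
  y^2 - 7y - 60 = (y - 12)(y + 5)
Common monic factor: y - 12


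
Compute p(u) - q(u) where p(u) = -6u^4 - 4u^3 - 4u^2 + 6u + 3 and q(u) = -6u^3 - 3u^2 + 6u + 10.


Distribute the minus sign:
  (-6u^4 - 4u^3 - 4u^2 + 6u + 3)
- (-6u^3 - 3u^2 + 6u + 10)
Negate second polynomial: 6u^3 + 3u^2 - 6u - 10
Add: -6u^4 + 2u^3 - u^2 - 7


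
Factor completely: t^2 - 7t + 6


Roots satisfy r1 + r2 = -b/a = 7 and r1*r2 = c/a = 6.
So r1 = 1, r2 = 6.
t^2 - 7t + 6 = (t - r1)(t - r2) = (t - 1)(t - 6)


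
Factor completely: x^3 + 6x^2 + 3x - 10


Try integer roots (divisors of -10). x=-2: p(-2)=0.
Divide out (x + 2): quotient is x^2 + 4x - 5.
Factor the quadratic: (x + 5)(x - 1)
Result: (x + 2)(x + 5)(x - 1)


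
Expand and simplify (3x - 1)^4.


Expand (3x - 1)^4 by repeated multiplication:
  (3x - 1)^2 = 9x^2 - 6x + 1
  (3x - 1)^3 = 27x^3 - 27x^2 + 9x - 1
= 81x^4 - 108x^3 + 54x^2 - 12x + 1


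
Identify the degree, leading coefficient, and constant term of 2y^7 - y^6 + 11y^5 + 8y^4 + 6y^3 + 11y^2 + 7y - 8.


Highest power of y is 7, with coefficient 2. Constant term is -8.
Degree = 7, leading coefficient = 2, constant term = -8


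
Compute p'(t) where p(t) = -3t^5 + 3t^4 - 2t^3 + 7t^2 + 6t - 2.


Apply the power rule term by term:
  d/dt(-3t^5) = -15t^4
  d/dt(3t^4) = 12t^3
  d/dt(-2t^3) = -6t^2
  d/dt(7t^2) = 14t
  d/dt(6t) = 6
  d/dt(-2) = 0
p'(t) = -15t^4 + 12t^3 - 6t^2 + 14t + 6


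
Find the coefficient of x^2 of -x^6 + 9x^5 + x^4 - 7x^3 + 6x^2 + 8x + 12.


Read off the coefficient of x^2: 6


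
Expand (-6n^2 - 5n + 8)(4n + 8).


Distribute each term of the first polynomial:
  (-6n^2)(4n + 8) = -24n^3 - 48n^2
  (-5n)(4n + 8) = -20n^2 - 40n
  (8)(4n + 8) = 32n + 64
Sum: -24n^3 - 68n^2 - 8n + 64


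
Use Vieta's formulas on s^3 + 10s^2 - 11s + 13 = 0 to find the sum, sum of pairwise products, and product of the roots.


Monic cubic s^3+bs^2+cs+d=0: sum=-b, pairwise sum=c, product=-d.
b=10, c=-11, d=13
r1+r2+r3 = -10
r1r2+r1r3+r2r3 = -11
r1r2r3 = -13


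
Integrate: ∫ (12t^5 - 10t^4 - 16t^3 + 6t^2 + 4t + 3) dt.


Reverse power rule on each term:
  ∫ 12t^5 dt = 2t^6
  ∫ -10t^4 dt = -2t^5
  ∫ -16t^3 dt = -4t^4
  ∫ 6t^2 dt = 2t^3
  ∫ 4t dt = 2t^2
  ∫ 3 dt = 3t
F(t) = 2t^6 - 2t^5 - 4t^4 + 2t^3 + 2t^2 + 3t + C


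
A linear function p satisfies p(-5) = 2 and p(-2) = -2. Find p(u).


p(u) = mu + b. Using p(-5)=2, p(-2)=-2:
m = (2 + 2)/(-5 + 2) = 4/-3 = -4/3
b = 2 - m*(-5) = 2 - 20/3 = -14/3
p(u) = -(4/3)u - (14/3)


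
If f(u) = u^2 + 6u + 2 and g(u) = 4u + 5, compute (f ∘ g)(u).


Substitute g(u) into f:
f(g(u)) = 1*(4u + 5)^2 + 6*(4u + 5) + 2
(4u + 5)^2 = 16u^2 + 40u + 25
Expand and combine: 16u^2 + 64u + 57


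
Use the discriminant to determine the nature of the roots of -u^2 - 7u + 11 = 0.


D = b^2 - 4ac = (-7)^2 - 4(-1)(11) = 49 + 44 = 93
Since D > 0: two distinct irrational roots


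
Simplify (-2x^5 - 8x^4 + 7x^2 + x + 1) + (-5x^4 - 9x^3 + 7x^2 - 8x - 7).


Align terms by degree and add:
  -2x^5 - 8x^4 + 7x^2 + x + 1
  -5x^4 - 9x^3 + 7x^2 - 8x - 7
= -2x^5 - 13x^4 - 9x^3 + 14x^2 - 7x - 6


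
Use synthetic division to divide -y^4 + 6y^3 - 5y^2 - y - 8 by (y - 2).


Synthetic division with c = 2. Coefficients: -1, 6, -5, -1, -8
Bring down -1.
  -1 * 2 = -2; -2 + 6 = 4
  4 * 2 = 8; 8 - 5 = 3
  3 * 2 = 6; 6 - 1 = 5
  5 * 2 = 10; 10 - 8 = 2
Quotient: -y^3 + 4y^2 + 3y + 5, Remainder: 2


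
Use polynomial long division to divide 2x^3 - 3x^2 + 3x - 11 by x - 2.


(2x^3 - 3x^2 + 3x - 11) / (x - 2)
Step 1: 2x^2 * (x - 2) = 2x^3 - 4x^2; subtract.
Step 2: x * (x - 2) = x^2 - 2x; subtract.
Step 3: 5 * (x - 2) = 5x - 10; subtract.
Quotient: 2x^2 + x + 5, Remainder: -1


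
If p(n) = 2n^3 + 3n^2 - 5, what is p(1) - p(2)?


p(1) = 0
p(2) = 23
p(1) - p(2) = 0 - 23 = -23


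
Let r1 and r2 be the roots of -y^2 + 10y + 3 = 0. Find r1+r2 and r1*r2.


For ay^2+by+c=0: sum = -b/a, product = c/a.
a=-1, b=10, c=3
Sum = -(10)/-1 = 10
Product = (3)/-1 = -3


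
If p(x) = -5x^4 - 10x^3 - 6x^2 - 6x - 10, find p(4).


Using direct substitution:
  -5 * (4)^4 = -1280
  -10 * (4)^3 = -640
  -6 * (4)^2 = -96
  -6 * (4)^1 = -24
  constant: -10
Sum = -1280 - 640 - 96 - 24 - 10 = -2050


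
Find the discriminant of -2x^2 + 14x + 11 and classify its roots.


D = b^2 - 4ac = (14)^2 - 4(-2)(11) = 196 + 88 = 284
Since D > 0: two distinct irrational roots


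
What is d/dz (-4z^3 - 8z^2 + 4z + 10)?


Apply the power rule term by term:
  d/dz(-4z^3) = -12z^2
  d/dz(-8z^2) = -16z
  d/dz(4z) = 4
  d/dz(10) = 0
p'(z) = -12z^2 - 16z + 4


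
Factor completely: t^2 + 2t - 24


Roots satisfy r1 + r2 = -b/a = -2 and r1*r2 = c/a = -24.
So r1 = -6, r2 = 4.
t^2 + 2t - 24 = (t - r1)(t - r2) = (t + 6)(t - 4)


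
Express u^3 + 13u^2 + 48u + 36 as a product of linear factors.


Try integer roots (divisors of 36). u=-1: p(-1)=0.
Divide out (u + 1): quotient is u^2 + 12u + 36.
Factor the quadratic: (u + 6)(u + 6)
Result: (u + 1)(u + 6)(u + 6)


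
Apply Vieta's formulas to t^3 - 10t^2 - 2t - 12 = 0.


Monic cubic t^3+bt^2+ct+d=0: sum=-b, pairwise sum=c, product=-d.
b=-10, c=-2, d=-12
r1+r2+r3 = 10
r1r2+r1r3+r2r3 = -2
r1r2r3 = 12


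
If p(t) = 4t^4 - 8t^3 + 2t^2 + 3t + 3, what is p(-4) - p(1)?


p(-4) = 1559
p(1) = 4
p(-4) - p(1) = 1559 - 4 = 1555


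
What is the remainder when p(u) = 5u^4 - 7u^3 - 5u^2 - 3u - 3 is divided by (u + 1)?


By the Remainder Theorem, the remainder equals p(-1):
  5*(-1)^4 = 5
  -7*(-1)^3 = 7
  -5*(-1)^2 = -5
  -3*(-1)^1 = 3
  constant: -3
Sum: 5 + 7 - 5 + 3 - 3 = 7


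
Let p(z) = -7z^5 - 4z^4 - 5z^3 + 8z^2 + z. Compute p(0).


Using direct substitution:
  -7 * (0)^5 = 0
  -4 * (0)^4 = 0
  -5 * (0)^3 = 0
  8 * (0)^2 = 0
  1 * (0)^1 = 0
  constant: 0
Sum = 0 + 0 + 0 + 0 + 0 + 0 = 0


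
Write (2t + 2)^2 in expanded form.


Expand (2t + 2)^2 by repeated multiplication:
= 4t^2 + 8t + 4


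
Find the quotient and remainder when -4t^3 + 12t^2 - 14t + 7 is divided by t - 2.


(-4t^3 + 12t^2 - 14t + 7) / (t - 2)
Step 1: -4t^2 * (t - 2) = -4t^3 + 8t^2; subtract.
Step 2: 4t * (t - 2) = 4t^2 - 8t; subtract.
Step 3: -6 * (t - 2) = -6t + 12; subtract.
Quotient: -4t^2 + 4t - 6, Remainder: -5


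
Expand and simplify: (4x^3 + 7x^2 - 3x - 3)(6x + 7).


Distribute each term of the first polynomial:
  (4x^3)(6x + 7) = 24x^4 + 28x^3
  (7x^2)(6x + 7) = 42x^3 + 49x^2
  (-3x)(6x + 7) = -18x^2 - 21x
  (-3)(6x + 7) = -18x - 21
Sum: 24x^4 + 70x^3 + 31x^2 - 39x - 21


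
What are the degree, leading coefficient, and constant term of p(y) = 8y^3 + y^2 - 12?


Highest power of y is 3, with coefficient 8. Constant term is -12.
Degree = 3, leading coefficient = 8, constant term = -12


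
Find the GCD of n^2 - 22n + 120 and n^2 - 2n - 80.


Factor each:
  n^2 - 22n + 120 = (n - 10)(n - 12)
  n^2 - 2n - 80 = (n - 10)(n + 8)
Common monic factor: n - 10


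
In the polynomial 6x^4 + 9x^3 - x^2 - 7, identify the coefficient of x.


Read off the coefficient of x: 0


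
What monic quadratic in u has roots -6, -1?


p(u) = (u + 6)(u + 1)
Expand: u^2 + 7u + 6


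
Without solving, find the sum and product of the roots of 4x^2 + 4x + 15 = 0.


For ax^2+bx+c=0: sum = -b/a, product = c/a.
a=4, b=4, c=15
Sum = -(4)/4 = -1
Product = (15)/4 = 15/4


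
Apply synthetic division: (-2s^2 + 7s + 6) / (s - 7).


Synthetic division with c = 7. Coefficients: -2, 7, 6
Bring down -2.
  -2 * 7 = -14; -14 + 7 = -7
  -7 * 7 = -49; -49 + 6 = -43
Quotient: -2s - 7, Remainder: -43


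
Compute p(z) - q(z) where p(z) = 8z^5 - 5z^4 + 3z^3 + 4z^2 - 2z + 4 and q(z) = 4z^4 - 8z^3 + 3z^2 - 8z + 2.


Distribute the minus sign:
  (8z^5 - 5z^4 + 3z^3 + 4z^2 - 2z + 4)
- (4z^4 - 8z^3 + 3z^2 - 8z + 2)
Negate second polynomial: -4z^4 + 8z^3 - 3z^2 + 8z - 2
Add: 8z^5 - 9z^4 + 11z^3 + z^2 + 6z + 2


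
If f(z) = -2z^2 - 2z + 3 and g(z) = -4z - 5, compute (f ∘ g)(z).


Substitute g(z) into f:
f(g(z)) = -2*(-4z - 5)^2 + (-2)*(-4z - 5) + 3
(-4z - 5)^2 = 16z^2 + 40z + 25
Expand and combine: -32z^2 - 72z - 37


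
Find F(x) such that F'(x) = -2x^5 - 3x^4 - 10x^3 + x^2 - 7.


Reverse power rule on each term:
  ∫ -2x^5 dx = -(1/3)x^6
  ∫ -3x^4 dx = -(3/5)x^5
  ∫ -10x^3 dx = -(5/2)x^4
  ∫ x^2 dx = (1/3)x^3
  ∫ -7 dx = -7x
F(x) = -(1/3)x^6 - (3/5)x^5 - (5/2)x^4 + (1/3)x^3 - 7x + C


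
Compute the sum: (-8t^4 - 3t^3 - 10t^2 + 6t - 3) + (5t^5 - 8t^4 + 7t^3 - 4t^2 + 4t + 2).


Align terms by degree and add:
  -8t^4 - 3t^3 - 10t^2 + 6t - 3
+ 5t^5 - 8t^4 + 7t^3 - 4t^2 + 4t + 2
= 5t^5 - 16t^4 + 4t^3 - 14t^2 + 10t - 1


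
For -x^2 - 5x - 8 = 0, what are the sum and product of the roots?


For ax^2+bx+c=0: sum = -b/a, product = c/a.
a=-1, b=-5, c=-8
Sum = -(-5)/-1 = -5
Product = (-8)/-1 = 8


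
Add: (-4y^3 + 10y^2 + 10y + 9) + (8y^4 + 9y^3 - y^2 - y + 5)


Align terms by degree and add:
  -4y^3 + 10y^2 + 10y + 9
+ 8y^4 + 9y^3 - y^2 - y + 5
= 8y^4 + 5y^3 + 9y^2 + 9y + 14


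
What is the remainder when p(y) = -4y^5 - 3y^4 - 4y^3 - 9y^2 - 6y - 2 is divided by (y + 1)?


By the Remainder Theorem, the remainder equals p(-1):
  -4*(-1)^5 = 4
  -3*(-1)^4 = -3
  -4*(-1)^3 = 4
  -9*(-1)^2 = -9
  -6*(-1)^1 = 6
  constant: -2
Sum: 4 - 3 + 4 - 9 + 6 - 2 = 0


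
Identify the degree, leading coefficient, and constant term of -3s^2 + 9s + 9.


Highest power of s is 2, with coefficient -3. Constant term is 9.
Degree = 2, leading coefficient = -3, constant term = 9


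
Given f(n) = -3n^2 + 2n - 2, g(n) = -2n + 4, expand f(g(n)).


Substitute g(n) into f:
f(g(n)) = -3*(-2n + 4)^2 + 2*(-2n + 4) + (-2)
(-2n + 4)^2 = 4n^2 - 16n + 16
Expand and combine: -12n^2 + 44n - 42


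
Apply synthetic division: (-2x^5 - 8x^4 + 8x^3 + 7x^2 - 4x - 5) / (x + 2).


Synthetic division with c = -2. Coefficients: -2, -8, 8, 7, -4, -5
Bring down -2.
  -2 * -2 = 4; 4 - 8 = -4
  -4 * -2 = 8; 8 + 8 = 16
  16 * -2 = -32; -32 + 7 = -25
  -25 * -2 = 50; 50 - 4 = 46
  46 * -2 = -92; -92 - 5 = -97
Quotient: -2x^4 - 4x^3 + 16x^2 - 25x + 46, Remainder: -97


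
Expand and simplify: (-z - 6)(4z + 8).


Distribute each term of the first polynomial:
  (-z)(4z + 8) = -4z^2 - 8z
  (-6)(4z + 8) = -24z - 48
Sum: -4z^2 - 32z - 48


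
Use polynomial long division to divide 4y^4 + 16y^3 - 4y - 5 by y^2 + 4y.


(4y^4 + 16y^3 - 4y - 5) / (y^2 + 4y)
Step 1: 4y^2 * (y^2 + 4y) = 4y^4 + 16y^3; subtract.
Step 2: 0 * (y^2 + 4y) = 0; subtract.
Step 3: 0 * (y^2 + 4y) = 0; subtract.
Quotient: 4y^2, Remainder: -4y - 5


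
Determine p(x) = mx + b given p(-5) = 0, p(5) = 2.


p(x) = mx + b. Using p(-5)=0, p(5)=2:
m = (0 - 2)/(-5 - 5) = -2/-10 = 1/5
b = 0 - m*(-5) = 0 + 1 = 1
p(x) = (1/5)x + 1


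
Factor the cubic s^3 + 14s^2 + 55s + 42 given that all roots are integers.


Try integer roots (divisors of 42). s=-6: p(-6)=0.
Divide out (s + 6): quotient is s^2 + 8s + 7.
Factor the quadratic: (s + 7)(s + 1)
Result: (s + 6)(s + 7)(s + 1)


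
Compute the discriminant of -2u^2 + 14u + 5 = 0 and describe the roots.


D = b^2 - 4ac = (14)^2 - 4(-2)(5) = 196 + 40 = 236
Since D > 0: two distinct irrational roots


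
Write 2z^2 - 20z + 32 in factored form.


Roots satisfy r1 + r2 = -b/a = 10 and r1*r2 = c/a = 16.
So r1 = 2, r2 = 8.
2z^2 - 20z + 32 = 2(z - r1)(z - r2) = 2(z - 2)(z - 8)


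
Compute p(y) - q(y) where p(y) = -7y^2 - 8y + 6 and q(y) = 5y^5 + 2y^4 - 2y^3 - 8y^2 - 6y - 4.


Distribute the minus sign:
  (-7y^2 - 8y + 6)
- (5y^5 + 2y^4 - 2y^3 - 8y^2 - 6y - 4)
Negate second polynomial: -5y^5 - 2y^4 + 2y^3 + 8y^2 + 6y + 4
Add: -5y^5 - 2y^4 + 2y^3 + y^2 - 2y + 10


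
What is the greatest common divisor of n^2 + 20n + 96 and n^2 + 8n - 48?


Factor each:
  n^2 + 20n + 96 = (n + 12)(n + 8)
  n^2 + 8n - 48 = (n + 12)(n - 4)
Common monic factor: n + 12


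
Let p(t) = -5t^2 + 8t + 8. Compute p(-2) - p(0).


p(-2) = -28
p(0) = 8
p(-2) - p(0) = -28 - 8 = -36


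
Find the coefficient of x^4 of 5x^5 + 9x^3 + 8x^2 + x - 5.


Read off the coefficient of x^4: 0


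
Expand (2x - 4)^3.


Expand (2x - 4)^3 by repeated multiplication:
  (2x - 4)^2 = 4x^2 - 16x + 16
= 8x^3 - 48x^2 + 96x - 64


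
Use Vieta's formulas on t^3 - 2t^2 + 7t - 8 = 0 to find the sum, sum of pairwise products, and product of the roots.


Monic cubic t^3+bt^2+ct+d=0: sum=-b, pairwise sum=c, product=-d.
b=-2, c=7, d=-8
r1+r2+r3 = 2
r1r2+r1r3+r2r3 = 7
r1r2r3 = 8


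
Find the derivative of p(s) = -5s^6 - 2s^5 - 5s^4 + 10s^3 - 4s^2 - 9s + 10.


Apply the power rule term by term:
  d/ds(-5s^6) = -30s^5
  d/ds(-2s^5) = -10s^4
  d/ds(-5s^4) = -20s^3
  d/ds(10s^3) = 30s^2
  d/ds(-4s^2) = -8s
  d/ds(-9s) = -9
  d/ds(10) = 0
p'(s) = -30s^5 - 10s^4 - 20s^3 + 30s^2 - 8s - 9


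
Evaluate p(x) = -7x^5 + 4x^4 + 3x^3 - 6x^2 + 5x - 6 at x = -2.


Using direct substitution:
  -7 * (-2)^5 = 224
  4 * (-2)^4 = 64
  3 * (-2)^3 = -24
  -6 * (-2)^2 = -24
  5 * (-2)^1 = -10
  constant: -6
Sum = 224 + 64 - 24 - 24 - 10 - 6 = 224


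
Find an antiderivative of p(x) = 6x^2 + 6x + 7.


Reverse power rule on each term:
  ∫ 6x^2 dx = 2x^3
  ∫ 6x dx = 3x^2
  ∫ 7 dx = 7x
F(x) = 2x^3 + 3x^2 + 7x + C


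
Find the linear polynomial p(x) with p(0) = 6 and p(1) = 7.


p(x) = mx + b. Using p(0)=6, p(1)=7:
m = (6 - 7)/(0 - 1) = -1/-1 = 1
b = 6 - m*(0) = 6 = 6
p(x) = x + 6


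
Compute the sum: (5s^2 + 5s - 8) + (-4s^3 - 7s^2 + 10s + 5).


Align terms by degree and add:
  5s^2 + 5s - 8
  -4s^3 - 7s^2 + 10s + 5
= -4s^3 - 2s^2 + 15s - 3


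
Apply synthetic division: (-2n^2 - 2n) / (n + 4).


Synthetic division with c = -4. Coefficients: -2, -2, 0
Bring down -2.
  -2 * -4 = 8; 8 - 2 = 6
  6 * -4 = -24; -24 + 0 = -24
Quotient: -2n + 6, Remainder: -24


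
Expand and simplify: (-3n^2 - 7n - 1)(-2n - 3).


Distribute each term of the first polynomial:
  (-3n^2)(-2n - 3) = 6n^3 + 9n^2
  (-7n)(-2n - 3) = 14n^2 + 21n
  (-1)(-2n - 3) = 2n + 3
Sum: 6n^3 + 23n^2 + 23n + 3


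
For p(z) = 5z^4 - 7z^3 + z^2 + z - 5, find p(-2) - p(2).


p(-2) = 133
p(2) = 25
p(-2) - p(2) = 133 - 25 = 108


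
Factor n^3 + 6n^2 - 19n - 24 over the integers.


Try integer roots (divisors of -24). n=-1: p(-1)=0.
Divide out (n + 1): quotient is n^2 + 5n - 24.
Factor the quadratic: (n - 3)(n + 8)
Result: (n + 1)(n - 3)(n + 8)


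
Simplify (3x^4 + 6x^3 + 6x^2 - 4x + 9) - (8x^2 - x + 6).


Distribute the minus sign:
  (3x^4 + 6x^3 + 6x^2 - 4x + 9)
- (8x^2 - x + 6)
Negate second polynomial: -8x^2 + x - 6
Add: 3x^4 + 6x^3 - 2x^2 - 3x + 3


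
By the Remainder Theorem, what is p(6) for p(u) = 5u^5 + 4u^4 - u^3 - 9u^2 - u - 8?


By the Remainder Theorem, the remainder equals p(6):
  5*(6)^5 = 38880
  4*(6)^4 = 5184
  -1*(6)^3 = -216
  -9*(6)^2 = -324
  -1*(6)^1 = -6
  constant: -8
Sum: 38880 + 5184 - 216 - 324 - 6 - 8 = 43510


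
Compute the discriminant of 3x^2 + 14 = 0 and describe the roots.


D = b^2 - 4ac = (0)^2 - 4(3)(14) = 0 - 168 = -168
Since D < 0: two complex conjugate roots (no real roots)


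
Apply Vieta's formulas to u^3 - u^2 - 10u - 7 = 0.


Monic cubic u^3+bu^2+cu+d=0: sum=-b, pairwise sum=c, product=-d.
b=-1, c=-10, d=-7
r1+r2+r3 = 1
r1r2+r1r3+r2r3 = -10
r1r2r3 = 7


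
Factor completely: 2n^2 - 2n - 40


Roots satisfy r1 + r2 = -b/a = 1 and r1*r2 = c/a = -20.
So r1 = -4, r2 = 5.
2n^2 - 2n - 40 = 2(n - r1)(n - r2) = 2(n + 4)(n - 5)


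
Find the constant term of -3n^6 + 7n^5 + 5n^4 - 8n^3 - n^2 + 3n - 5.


Read off the constant term: -5


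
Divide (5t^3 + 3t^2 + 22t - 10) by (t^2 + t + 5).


(5t^3 + 3t^2 + 22t - 10) / (t^2 + t + 5)
Step 1: 5t * (t^2 + t + 5) = 5t^3 + 5t^2 + 25t; subtract.
Step 2: -2 * (t^2 + t + 5) = -2t^2 - 2t - 10; subtract.
Quotient: 5t - 2, Remainder: -t


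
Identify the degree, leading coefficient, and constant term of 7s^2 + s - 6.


Highest power of s is 2, with coefficient 7. Constant term is -6.
Degree = 2, leading coefficient = 7, constant term = -6


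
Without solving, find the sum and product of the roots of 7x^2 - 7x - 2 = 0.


For ax^2+bx+c=0: sum = -b/a, product = c/a.
a=7, b=-7, c=-2
Sum = -(-7)/7 = 1
Product = (-2)/7 = -2/7


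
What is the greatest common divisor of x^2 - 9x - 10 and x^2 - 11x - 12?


Factor each:
  x^2 - 9x - 10 = (x + 1)(x - 10)
  x^2 - 11x - 12 = (x + 1)(x - 12)
Common monic factor: x + 1


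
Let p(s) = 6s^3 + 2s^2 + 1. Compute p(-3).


Using direct substitution:
  6 * (-3)^3 = -162
  2 * (-3)^2 = 18
  0 * (-3)^1 = 0
  constant: 1
Sum = -162 + 18 + 0 + 1 = -143


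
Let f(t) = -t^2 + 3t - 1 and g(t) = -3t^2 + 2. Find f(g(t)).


Substitute g(t) into f:
f(g(t)) = -1*(-3t^2 + 2)^2 + 3*(-3t^2 + 2) + (-1)
(-3t^2 + 2)^2 = 9t^4 - 12t^2 + 4
Expand and combine: -9t^4 + 3t^2 + 1


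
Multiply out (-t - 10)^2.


Expand (-t - 10)^2 by repeated multiplication:
= t^2 + 20t + 100


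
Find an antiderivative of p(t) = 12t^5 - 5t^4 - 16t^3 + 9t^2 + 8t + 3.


Reverse power rule on each term:
  ∫ 12t^5 dt = 2t^6
  ∫ -5t^4 dt = -t^5
  ∫ -16t^3 dt = -4t^4
  ∫ 9t^2 dt = 3t^3
  ∫ 8t dt = 4t^2
  ∫ 3 dt = 3t
F(t) = 2t^6 - t^5 - 4t^4 + 3t^3 + 4t^2 + 3t + C


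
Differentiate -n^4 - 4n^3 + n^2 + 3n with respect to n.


Apply the power rule term by term:
  d/dn(-n^4) = -4n^3
  d/dn(-4n^3) = -12n^2
  d/dn(n^2) = 2n
  d/dn(3n) = 3
p'(n) = -4n^3 - 12n^2 + 2n + 3


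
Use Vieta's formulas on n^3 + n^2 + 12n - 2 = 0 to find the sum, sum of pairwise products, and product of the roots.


Monic cubic n^3+bn^2+cn+d=0: sum=-b, pairwise sum=c, product=-d.
b=1, c=12, d=-2
r1+r2+r3 = -1
r1r2+r1r3+r2r3 = 12
r1r2r3 = 2


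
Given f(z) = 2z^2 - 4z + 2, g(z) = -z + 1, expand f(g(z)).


Substitute g(z) into f:
f(g(z)) = 2*(-z + 1)^2 + (-4)*(-z + 1) + 2
(-z + 1)^2 = z^2 - 2z + 1
Expand and combine: 2z^2


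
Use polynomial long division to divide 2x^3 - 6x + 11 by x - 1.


(2x^3 - 6x + 11) / (x - 1)
Step 1: 2x^2 * (x - 1) = 2x^3 - 2x^2; subtract.
Step 2: 2x * (x - 1) = 2x^2 - 2x; subtract.
Step 3: -4 * (x - 1) = -4x + 4; subtract.
Quotient: 2x^2 + 2x - 4, Remainder: 7


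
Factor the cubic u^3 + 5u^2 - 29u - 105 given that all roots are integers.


Try integer roots (divisors of -105). u=-3: p(-3)=0.
Divide out (u + 3): quotient is u^2 + 2u - 35.
Factor the quadratic: (u - 5)(u + 7)
Result: (u + 3)(u - 5)(u + 7)


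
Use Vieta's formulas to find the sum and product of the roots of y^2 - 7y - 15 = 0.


For ay^2+by+c=0: sum = -b/a, product = c/a.
a=1, b=-7, c=-15
Sum = -(-7)/1 = 7
Product = (-15)/1 = -15


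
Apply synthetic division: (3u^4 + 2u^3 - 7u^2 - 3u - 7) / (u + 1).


Synthetic division with c = -1. Coefficients: 3, 2, -7, -3, -7
Bring down 3.
  3 * -1 = -3; -3 + 2 = -1
  -1 * -1 = 1; 1 - 7 = -6
  -6 * -1 = 6; 6 - 3 = 3
  3 * -1 = -3; -3 - 7 = -10
Quotient: 3u^3 - u^2 - 6u + 3, Remainder: -10


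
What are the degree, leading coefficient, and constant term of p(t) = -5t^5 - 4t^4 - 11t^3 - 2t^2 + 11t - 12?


Highest power of t is 5, with coefficient -5. Constant term is -12.
Degree = 5, leading coefficient = -5, constant term = -12


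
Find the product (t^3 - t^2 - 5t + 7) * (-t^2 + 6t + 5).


Distribute each term of the first polynomial:
  (t^3)(-t^2 + 6t + 5) = -t^5 + 6t^4 + 5t^3
  (-t^2)(-t^2 + 6t + 5) = t^4 - 6t^3 - 5t^2
  (-5t)(-t^2 + 6t + 5) = 5t^3 - 30t^2 - 25t
  (7)(-t^2 + 6t + 5) = -7t^2 + 42t + 35
Sum: -t^5 + 7t^4 + 4t^3 - 42t^2 + 17t + 35


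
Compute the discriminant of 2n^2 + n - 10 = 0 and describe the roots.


D = b^2 - 4ac = (1)^2 - 4(2)(-10) = 1 + 80 = 81
Since D > 0: two distinct rational roots


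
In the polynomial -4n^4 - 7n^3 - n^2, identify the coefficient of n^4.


Read off the coefficient of n^4: -4


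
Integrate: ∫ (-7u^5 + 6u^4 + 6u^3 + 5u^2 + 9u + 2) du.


Reverse power rule on each term:
  ∫ -7u^5 du = -(7/6)u^6
  ∫ 6u^4 du = (6/5)u^5
  ∫ 6u^3 du = (3/2)u^4
  ∫ 5u^2 du = (5/3)u^3
  ∫ 9u du = (9/2)u^2
  ∫ 2 du = 2u
F(u) = -(7/6)u^6 + (6/5)u^5 + (3/2)u^4 + (5/3)u^3 + (9/2)u^2 + 2u + C


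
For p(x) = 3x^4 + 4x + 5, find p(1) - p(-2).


p(1) = 12
p(-2) = 45
p(1) - p(-2) = 12 - 45 = -33


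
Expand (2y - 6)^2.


Expand (2y - 6)^2 by repeated multiplication:
= 4y^2 - 24y + 36


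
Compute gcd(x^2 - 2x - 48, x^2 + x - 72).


Factor each:
  x^2 - 2x - 48 = (x - 8)(x + 6)
  x^2 + x - 72 = (x - 8)(x + 9)
Common monic factor: x - 8


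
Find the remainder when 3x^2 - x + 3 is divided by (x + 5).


By the Remainder Theorem, the remainder equals p(-5):
  3*(-5)^2 = 75
  -1*(-5)^1 = 5
  constant: 3
Sum: 75 + 5 + 3 = 83


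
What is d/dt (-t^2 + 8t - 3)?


Apply the power rule term by term:
  d/dt(-t^2) = -2t
  d/dt(8t) = 8
  d/dt(-3) = 0
p'(t) = -2t + 8


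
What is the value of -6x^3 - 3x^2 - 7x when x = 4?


Using direct substitution:
  -6 * (4)^3 = -384
  -3 * (4)^2 = -48
  -7 * (4)^1 = -28
  constant: 0
Sum = -384 - 48 - 28 + 0 = -460


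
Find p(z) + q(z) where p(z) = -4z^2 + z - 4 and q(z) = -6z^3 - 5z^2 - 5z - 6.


Align terms by degree and add:
  -4z^2 + z - 4
  -6z^3 - 5z^2 - 5z - 6
= -6z^3 - 9z^2 - 4z - 10


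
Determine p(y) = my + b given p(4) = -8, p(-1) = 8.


p(y) = my + b. Using p(4)=-8, p(-1)=8:
m = (-8 - 8)/(4 + 1) = -16/5 = -16/5
b = -8 - m*(4) = -8 + 64/5 = 24/5
p(y) = -(16/5)y + (24/5)


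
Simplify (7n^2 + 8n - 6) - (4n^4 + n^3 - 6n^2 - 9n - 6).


Distribute the minus sign:
  (7n^2 + 8n - 6)
- (4n^4 + n^3 - 6n^2 - 9n - 6)
Negate second polynomial: -4n^4 - n^3 + 6n^2 + 9n + 6
Add: -4n^4 - n^3 + 13n^2 + 17n


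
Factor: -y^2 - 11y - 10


Roots satisfy r1 + r2 = -b/a = -11 and r1*r2 = c/a = 10.
So r1 = -1, r2 = -10.
-y^2 - 11y - 10 = -(y - r1)(y - r2) = -(y + 1)(y + 10)


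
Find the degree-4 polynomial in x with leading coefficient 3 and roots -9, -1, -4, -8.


p(x) = 3(x + 9)(x + 1)(x + 4)(x + 8)
Expand: 3x^4 + 66x^3 + 483x^2 + 1284x + 864


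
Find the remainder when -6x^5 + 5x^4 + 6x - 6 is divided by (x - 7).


By the Remainder Theorem, the remainder equals p(7):
  -6*(7)^5 = -100842
  5*(7)^4 = 12005
  0*(7)^3 = 0
  0*(7)^2 = 0
  6*(7)^1 = 42
  constant: -6
Sum: -100842 + 12005 + 0 + 0 + 42 - 6 = -88801


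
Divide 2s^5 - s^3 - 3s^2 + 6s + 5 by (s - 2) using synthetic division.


Synthetic division with c = 2. Coefficients: 2, 0, -1, -3, 6, 5
Bring down 2.
  2 * 2 = 4; 4 + 0 = 4
  4 * 2 = 8; 8 - 1 = 7
  7 * 2 = 14; 14 - 3 = 11
  11 * 2 = 22; 22 + 6 = 28
  28 * 2 = 56; 56 + 5 = 61
Quotient: 2s^4 + 4s^3 + 7s^2 + 11s + 28, Remainder: 61


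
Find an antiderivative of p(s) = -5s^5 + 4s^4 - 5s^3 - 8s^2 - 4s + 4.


Reverse power rule on each term:
  ∫ -5s^5 ds = -(5/6)s^6
  ∫ 4s^4 ds = (4/5)s^5
  ∫ -5s^3 ds = -(5/4)s^4
  ∫ -8s^2 ds = -(8/3)s^3
  ∫ -4s ds = -2s^2
  ∫ 4 ds = 4s
F(s) = -(5/6)s^6 + (4/5)s^5 - (5/4)s^4 - (8/3)s^3 - 2s^2 + 4s + C


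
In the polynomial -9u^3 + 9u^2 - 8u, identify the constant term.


Read off the constant term: 0


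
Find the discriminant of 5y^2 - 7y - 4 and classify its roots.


D = b^2 - 4ac = (-7)^2 - 4(5)(-4) = 49 + 80 = 129
Since D > 0: two distinct irrational roots


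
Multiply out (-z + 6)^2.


Expand (-z + 6)^2 by repeated multiplication:
= z^2 - 12z + 36


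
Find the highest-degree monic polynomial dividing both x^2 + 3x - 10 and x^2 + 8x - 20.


Factor each:
  x^2 + 3x - 10 = (x - 2)(x + 5)
  x^2 + 8x - 20 = (x - 2)(x + 10)
Common monic factor: x - 2


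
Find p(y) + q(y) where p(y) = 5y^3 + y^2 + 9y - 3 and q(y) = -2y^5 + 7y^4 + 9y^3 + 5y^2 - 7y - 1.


Align terms by degree and add:
  5y^3 + y^2 + 9y - 3
  -2y^5 + 7y^4 + 9y^3 + 5y^2 - 7y - 1
= -2y^5 + 7y^4 + 14y^3 + 6y^2 + 2y - 4


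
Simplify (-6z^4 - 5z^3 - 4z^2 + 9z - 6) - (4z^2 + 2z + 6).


Distribute the minus sign:
  (-6z^4 - 5z^3 - 4z^2 + 9z - 6)
- (4z^2 + 2z + 6)
Negate second polynomial: -4z^2 - 2z - 6
Add: -6z^4 - 5z^3 - 8z^2 + 7z - 12


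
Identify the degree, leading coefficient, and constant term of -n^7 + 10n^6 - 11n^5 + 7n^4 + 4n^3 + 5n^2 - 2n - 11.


Highest power of n is 7, with coefficient -1. Constant term is -11.
Degree = 7, leading coefficient = -1, constant term = -11


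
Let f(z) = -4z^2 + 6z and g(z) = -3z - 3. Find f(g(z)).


Substitute g(z) into f:
f(g(z)) = -4*(-3z - 3)^2 + 6*(-3z - 3)
(-3z - 3)^2 = 9z^2 + 18z + 9
Expand and combine: -36z^2 - 90z - 54


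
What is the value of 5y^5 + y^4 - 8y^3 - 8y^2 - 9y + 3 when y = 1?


Using direct substitution:
  5 * (1)^5 = 5
  1 * (1)^4 = 1
  -8 * (1)^3 = -8
  -8 * (1)^2 = -8
  -9 * (1)^1 = -9
  constant: 3
Sum = 5 + 1 - 8 - 8 - 9 + 3 = -16


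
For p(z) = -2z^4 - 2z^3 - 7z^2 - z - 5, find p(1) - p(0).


p(1) = -17
p(0) = -5
p(1) - p(0) = -17 + 5 = -12


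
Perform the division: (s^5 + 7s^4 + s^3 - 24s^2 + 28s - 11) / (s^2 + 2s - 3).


(s^5 + 7s^4 + s^3 - 24s^2 + 28s - 11) / (s^2 + 2s - 3)
Step 1: s^3 * (s^2 + 2s - 3) = s^5 + 2s^4 - 3s^3; subtract.
Step 2: 5s^2 * (s^2 + 2s - 3) = 5s^4 + 10s^3 - 15s^2; subtract.
Step 3: -6s * (s^2 + 2s - 3) = -6s^3 - 12s^2 + 18s; subtract.
Step 4: 3 * (s^2 + 2s - 3) = 3s^2 + 6s - 9; subtract.
Quotient: s^3 + 5s^2 - 6s + 3, Remainder: 4s - 2


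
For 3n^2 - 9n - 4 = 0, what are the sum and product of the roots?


For an^2+bn+c=0: sum = -b/a, product = c/a.
a=3, b=-9, c=-4
Sum = -(-9)/3 = 3
Product = (-4)/3 = -4/3


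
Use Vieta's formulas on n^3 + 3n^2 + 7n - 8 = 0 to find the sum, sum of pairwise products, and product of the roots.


Monic cubic n^3+bn^2+cn+d=0: sum=-b, pairwise sum=c, product=-d.
b=3, c=7, d=-8
r1+r2+r3 = -3
r1r2+r1r3+r2r3 = 7
r1r2r3 = 8


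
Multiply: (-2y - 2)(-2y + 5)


Distribute each term of the first polynomial:
  (-2y)(-2y + 5) = 4y^2 - 10y
  (-2)(-2y + 5) = 4y - 10
Sum: 4y^2 - 6y - 10


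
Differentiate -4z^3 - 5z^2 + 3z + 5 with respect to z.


Apply the power rule term by term:
  d/dz(-4z^3) = -12z^2
  d/dz(-5z^2) = -10z
  d/dz(3z) = 3
  d/dz(5) = 0
p'(z) = -12z^2 - 10z + 3


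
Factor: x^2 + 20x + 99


Roots satisfy r1 + r2 = -b/a = -20 and r1*r2 = c/a = 99.
So r1 = -11, r2 = -9.
x^2 + 20x + 99 = (x - r1)(x - r2) = (x + 11)(x + 9)


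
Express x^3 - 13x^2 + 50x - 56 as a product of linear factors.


Try integer roots (divisors of -56). x=4: p(4)=0.
Divide out (x - 4): quotient is x^2 - 9x + 14.
Factor the quadratic: (x - 7)(x - 2)
Result: (x - 4)(x - 7)(x - 2)


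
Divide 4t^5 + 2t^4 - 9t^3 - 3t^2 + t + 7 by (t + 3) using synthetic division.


Synthetic division with c = -3. Coefficients: 4, 2, -9, -3, 1, 7
Bring down 4.
  4 * -3 = -12; -12 + 2 = -10
  -10 * -3 = 30; 30 - 9 = 21
  21 * -3 = -63; -63 - 3 = -66
  -66 * -3 = 198; 198 + 1 = 199
  199 * -3 = -597; -597 + 7 = -590
Quotient: 4t^4 - 10t^3 + 21t^2 - 66t + 199, Remainder: -590


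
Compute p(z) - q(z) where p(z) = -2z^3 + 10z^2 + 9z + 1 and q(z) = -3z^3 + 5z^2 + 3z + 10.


Distribute the minus sign:
  (-2z^3 + 10z^2 + 9z + 1)
- (-3z^3 + 5z^2 + 3z + 10)
Negate second polynomial: 3z^3 - 5z^2 - 3z - 10
Add: z^3 + 5z^2 + 6z - 9


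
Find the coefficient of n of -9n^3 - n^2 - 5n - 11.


Read off the coefficient of n: -5


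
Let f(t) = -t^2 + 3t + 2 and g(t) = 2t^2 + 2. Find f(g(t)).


Substitute g(t) into f:
f(g(t)) = -1*(2t^2 + 2)^2 + 3*(2t^2 + 2) + 2
(2t^2 + 2)^2 = 4t^4 + 8t^2 + 4
Expand and combine: -4t^4 - 2t^2 + 4


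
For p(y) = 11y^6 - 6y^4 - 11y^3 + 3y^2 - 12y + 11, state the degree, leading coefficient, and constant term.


Highest power of y is 6, with coefficient 11. Constant term is 11.
Degree = 6, leading coefficient = 11, constant term = 11


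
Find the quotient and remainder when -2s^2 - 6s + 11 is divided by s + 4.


(-2s^2 - 6s + 11) / (s + 4)
Step 1: -2s * (s + 4) = -2s^2 - 8s; subtract.
Step 2: 2 * (s + 4) = 2s + 8; subtract.
Quotient: -2s + 2, Remainder: 3


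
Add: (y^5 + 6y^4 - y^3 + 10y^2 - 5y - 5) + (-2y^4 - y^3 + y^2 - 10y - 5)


Align terms by degree and add:
  y^5 + 6y^4 - y^3 + 10y^2 - 5y - 5
  -2y^4 - y^3 + y^2 - 10y - 5
= y^5 + 4y^4 - 2y^3 + 11y^2 - 15y - 10


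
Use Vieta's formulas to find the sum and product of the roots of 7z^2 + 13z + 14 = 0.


For az^2+bz+c=0: sum = -b/a, product = c/a.
a=7, b=13, c=14
Sum = -(13)/7 = -13/7
Product = (14)/7 = 2


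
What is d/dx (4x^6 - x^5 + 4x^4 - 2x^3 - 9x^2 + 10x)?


Apply the power rule term by term:
  d/dx(4x^6) = 24x^5
  d/dx(-x^5) = -5x^4
  d/dx(4x^4) = 16x^3
  d/dx(-2x^3) = -6x^2
  d/dx(-9x^2) = -18x
  d/dx(10x) = 10
p'(x) = 24x^5 - 5x^4 + 16x^3 - 6x^2 - 18x + 10


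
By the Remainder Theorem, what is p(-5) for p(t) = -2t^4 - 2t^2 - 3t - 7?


By the Remainder Theorem, the remainder equals p(-5):
  -2*(-5)^4 = -1250
  0*(-5)^3 = 0
  -2*(-5)^2 = -50
  -3*(-5)^1 = 15
  constant: -7
Sum: -1250 + 0 - 50 + 15 - 7 = -1292


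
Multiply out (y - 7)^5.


Expand (y - 7)^5 by repeated multiplication:
  (y - 7)^2 = y^2 - 14y + 49
  (y - 7)^3 = y^3 - 21y^2 + 147y - 343
  (y - 7)^4 = y^4 - 28y^3 + 294y^2 - 1372y + 2401
= y^5 - 35y^4 + 490y^3 - 3430y^2 + 12005y - 16807


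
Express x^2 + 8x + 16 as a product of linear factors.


Roots satisfy r1 + r2 = -b/a = -8 and r1*r2 = c/a = 16.
So r1 = -4, r2 = -4.
x^2 + 8x + 16 = (x - r1)(x - r2) = (x + 4)(x + 4)


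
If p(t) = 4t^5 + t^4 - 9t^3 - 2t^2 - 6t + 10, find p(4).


Using direct substitution:
  4 * (4)^5 = 4096
  1 * (4)^4 = 256
  -9 * (4)^3 = -576
  -2 * (4)^2 = -32
  -6 * (4)^1 = -24
  constant: 10
Sum = 4096 + 256 - 576 - 32 - 24 + 10 = 3730


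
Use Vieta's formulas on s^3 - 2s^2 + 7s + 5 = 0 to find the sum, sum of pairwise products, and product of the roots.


Monic cubic s^3+bs^2+cs+d=0: sum=-b, pairwise sum=c, product=-d.
b=-2, c=7, d=5
r1+r2+r3 = 2
r1r2+r1r3+r2r3 = 7
r1r2r3 = -5


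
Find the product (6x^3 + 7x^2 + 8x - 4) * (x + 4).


Distribute each term of the first polynomial:
  (6x^3)(x + 4) = 6x^4 + 24x^3
  (7x^2)(x + 4) = 7x^3 + 28x^2
  (8x)(x + 4) = 8x^2 + 32x
  (-4)(x + 4) = -4x - 16
Sum: 6x^4 + 31x^3 + 36x^2 + 28x - 16
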